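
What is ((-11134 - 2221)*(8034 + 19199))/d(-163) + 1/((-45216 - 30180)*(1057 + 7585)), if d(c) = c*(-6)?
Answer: -39495780060603143/106206273816 ≈ -3.7188e+5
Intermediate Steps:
d(c) = -6*c
((-11134 - 2221)*(8034 + 19199))/d(-163) + 1/((-45216 - 30180)*(1057 + 7585)) = ((-11134 - 2221)*(8034 + 19199))/((-6*(-163))) + 1/((-45216 - 30180)*(1057 + 7585)) = -13355*27233/978 + 1/(-75396*8642) = -363696715*1/978 - 1/75396*1/8642 = -363696715/978 - 1/651572232 = -39495780060603143/106206273816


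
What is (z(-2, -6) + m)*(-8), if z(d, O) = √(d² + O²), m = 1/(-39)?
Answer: 8/39 - 16*√10 ≈ -50.391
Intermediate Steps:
m = -1/39 ≈ -0.025641
z(d, O) = √(O² + d²)
(z(-2, -6) + m)*(-8) = (√((-6)² + (-2)²) - 1/39)*(-8) = (√(36 + 4) - 1/39)*(-8) = (√40 - 1/39)*(-8) = (2*√10 - 1/39)*(-8) = (-1/39 + 2*√10)*(-8) = 8/39 - 16*√10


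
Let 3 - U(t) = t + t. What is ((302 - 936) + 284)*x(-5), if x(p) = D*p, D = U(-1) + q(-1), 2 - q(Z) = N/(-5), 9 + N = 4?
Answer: 10500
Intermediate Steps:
N = -5 (N = -9 + 4 = -5)
q(Z) = 1 (q(Z) = 2 - (-5)/(-5) = 2 - (-5)*(-1)/5 = 2 - 1*1 = 2 - 1 = 1)
U(t) = 3 - 2*t (U(t) = 3 - (t + t) = 3 - 2*t)
D = 6 (D = (3 - 2*(-1)) + 1 = (3 + 2) + 1 = 5 + 1 = 6)
x(p) = 6*p
((302 - 936) + 284)*x(-5) = ((302 - 936) + 284)*(6*(-5)) = (-634 + 284)*(-30) = -350*(-30) = 10500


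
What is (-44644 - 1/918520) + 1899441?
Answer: 1703668140439/918520 ≈ 1.8548e+6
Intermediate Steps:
(-44644 - 1/918520) + 1899441 = -41006406881/918520 + 1899441 = 1703668140439/918520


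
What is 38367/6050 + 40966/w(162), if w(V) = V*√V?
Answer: 38367/6050 + 20483*√2/1458 ≈ 26.210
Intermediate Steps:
w(V) = V^(3/2)
38367/6050 + 40966/w(162) = 38367/6050 + 40966/(162^(3/2)) = 38367*(1/6050) + 40966/((1458*√2)) = 38367/6050 + 40966*(√2/2916) = 38367/6050 + 20483*√2/1458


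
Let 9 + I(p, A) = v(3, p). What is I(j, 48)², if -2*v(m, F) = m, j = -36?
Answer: 441/4 ≈ 110.25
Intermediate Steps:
v(m, F) = -m/2
I(p, A) = -21/2 (I(p, A) = -9 - ½*3 = -9 - 3/2 = -21/2)
I(j, 48)² = (-21/2)² = 441/4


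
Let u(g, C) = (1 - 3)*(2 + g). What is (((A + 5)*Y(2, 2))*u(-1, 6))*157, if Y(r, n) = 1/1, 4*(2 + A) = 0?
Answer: -942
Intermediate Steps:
A = -2 (A = -2 + (¼)*0 = -2 + 0 = -2)
Y(r, n) = 1
u(g, C) = -4 - 2*g (u(g, C) = -2*(2 + g) = -4 - 2*g)
(((A + 5)*Y(2, 2))*u(-1, 6))*157 = (((-2 + 5)*1)*(-4 - 2*(-1)))*157 = ((3*1)*(-4 + 2))*157 = (3*(-2))*157 = -6*157 = -942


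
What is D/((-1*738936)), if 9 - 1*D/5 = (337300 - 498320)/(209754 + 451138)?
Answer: -347105/5549510124 ≈ -6.2547e-5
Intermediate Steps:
D = 7636310/165223 (D = 45 - 5*(337300 - 498320)/(209754 + 451138) = 45 - (-805100)/660892 = 45 - 5*(-40255/165223) = 45 + 201275/165223 = 7636310/165223 ≈ 46.218)
D/((-1*738936)) = 7636310/(165223*((-1*738936))) = (7636310/165223)/(-738936) = (7636310/165223)*(-1/738936) = -347105/5549510124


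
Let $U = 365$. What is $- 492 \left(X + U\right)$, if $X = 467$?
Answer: $-409344$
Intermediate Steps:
$- 492 \left(X + U\right) = - 492 \left(467 + 365\right) = \left(-492\right) 832 = -409344$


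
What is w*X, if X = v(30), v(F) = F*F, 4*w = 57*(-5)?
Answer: -64125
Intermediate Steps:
w = -285/4 (w = (57*(-5))/4 = (¼)*(-285) = -285/4 ≈ -71.250)
v(F) = F²
X = 900 (X = 30² = 900)
w*X = -285/4*900 = -64125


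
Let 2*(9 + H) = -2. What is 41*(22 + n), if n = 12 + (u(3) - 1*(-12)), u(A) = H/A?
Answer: 5248/3 ≈ 1749.3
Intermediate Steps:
H = -10 (H = -9 + (½)*(-2) = -9 - 1 = -10)
u(A) = -10/A
n = 62/3 (n = 12 + (-10/3 - 1*(-12)) = 12 + (-10*⅓ + 12) = 12 + (-10/3 + 12) = 12 + 26/3 = 62/3 ≈ 20.667)
41*(22 + n) = 41*(22 + 62/3) = 41*(128/3) = 5248/3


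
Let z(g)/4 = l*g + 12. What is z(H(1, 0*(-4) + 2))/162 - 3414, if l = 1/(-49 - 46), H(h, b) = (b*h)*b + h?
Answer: -5253692/1539 ≈ -3413.7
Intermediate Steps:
H(h, b) = h + h*b**2 (H(h, b) = h*b**2 + h = h + h*b**2)
l = -1/95 (l = 1/(-95) = -1/95 ≈ -0.010526)
z(g) = 48 - 4*g/95 (z(g) = 4*(-g/95 + 12) = 4*(12 - g/95) = 48 - 4*g/95)
z(H(1, 0*(-4) + 2))/162 - 3414 = (48 - 4*(1 + (0*(-4) + 2)**2)/95)/162 - 3414 = (48 - 4*(1 + (0 + 2)**2)/95)*(1/162) - 3414 = (48 - 4*(1 + 2**2)/95)*(1/162) - 3414 = (48 - 4*(1 + 4)/95)*(1/162) - 3414 = (48 - 4*5/95)*(1/162) - 3414 = (48 - 4/95*5)*(1/162) - 3414 = (48 - 4/19)*(1/162) - 3414 = (908/19)*(1/162) - 3414 = 454/1539 - 3414 = -5253692/1539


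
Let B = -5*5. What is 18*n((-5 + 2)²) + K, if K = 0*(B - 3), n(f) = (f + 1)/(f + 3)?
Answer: 15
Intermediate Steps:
B = -25
n(f) = (1 + f)/(3 + f)
K = 0 (K = 0*(-25 - 3) = 0*(-28) = 0)
18*n((-5 + 2)²) + K = 18*((1 + (-5 + 2)²)/(3 + (-5 + 2)²)) + 0 = 18*((1 + (-3)²)/(3 + (-3)²)) + 0 = 18*((1 + 9)/(3 + 9)) + 0 = 18*(10/12) + 0 = 18*((1/12)*10) + 0 = 18*(⅚) + 0 = 15 + 0 = 15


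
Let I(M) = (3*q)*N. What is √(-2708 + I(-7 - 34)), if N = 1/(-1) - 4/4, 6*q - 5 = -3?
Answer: I*√2710 ≈ 52.058*I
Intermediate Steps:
q = ⅓ (q = ⅚ + (⅙)*(-3) = ⅚ - ½ = ⅓ ≈ 0.33333)
N = -2 (N = 1*(-1) - 4*¼ = -1 - 1 = -2)
I(M) = -2 (I(M) = (3*(⅓))*(-2) = 1*(-2) = -2)
√(-2708 + I(-7 - 34)) = √(-2708 - 2) = √(-2710) = I*√2710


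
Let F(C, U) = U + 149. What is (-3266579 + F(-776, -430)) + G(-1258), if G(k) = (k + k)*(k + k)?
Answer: 3063396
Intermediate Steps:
F(C, U) = 149 + U
G(k) = 4*k**2 (G(k) = (2*k)*(2*k) = 4*k**2)
(-3266579 + F(-776, -430)) + G(-1258) = (-3266579 + (149 - 430)) + 4*(-1258)**2 = (-3266579 - 281) + 4*1582564 = -3266860 + 6330256 = 3063396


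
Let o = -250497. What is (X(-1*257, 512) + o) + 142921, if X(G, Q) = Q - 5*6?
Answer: -107094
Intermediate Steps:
X(G, Q) = -30 + Q (X(G, Q) = Q - 30 = -30 + Q)
(X(-1*257, 512) + o) + 142921 = ((-30 + 512) - 250497) + 142921 = (482 - 250497) + 142921 = -250015 + 142921 = -107094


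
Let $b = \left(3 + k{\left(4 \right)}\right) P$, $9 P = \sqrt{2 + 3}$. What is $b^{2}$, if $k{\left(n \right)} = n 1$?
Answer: $\frac{245}{81} \approx 3.0247$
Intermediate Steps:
$k{\left(n \right)} = n$
$P = \frac{\sqrt{5}}{9}$ ($P = \frac{\sqrt{2 + 3}}{9} = \frac{\sqrt{5}}{9} \approx 0.24845$)
$b = \frac{7 \sqrt{5}}{9}$ ($b = \left(3 + 4\right) \frac{\sqrt{5}}{9} = 7 \frac{\sqrt{5}}{9} = \frac{7 \sqrt{5}}{9} \approx 1.7392$)
$b^{2} = \left(\frac{7 \sqrt{5}}{9}\right)^{2} = \frac{245}{81}$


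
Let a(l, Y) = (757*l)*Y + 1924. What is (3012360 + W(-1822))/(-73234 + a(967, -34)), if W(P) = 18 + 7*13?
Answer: -3012469/24959956 ≈ -0.12069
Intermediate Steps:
W(P) = 109 (W(P) = 18 + 91 = 109)
a(l, Y) = 1924 + 757*Y*l (a(l, Y) = 757*Y*l + 1924 = 1924 + 757*Y*l)
(3012360 + W(-1822))/(-73234 + a(967, -34)) = (3012360 + 109)/(-73234 + (1924 + 757*(-34)*967)) = 3012469/(-73234 + (1924 - 24888646)) = 3012469/(-73234 - 24886722) = 3012469/(-24959956) = 3012469*(-1/24959956) = -3012469/24959956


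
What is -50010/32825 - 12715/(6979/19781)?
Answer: -1651268503433/45817135 ≈ -36040.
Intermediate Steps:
-50010/32825 - 12715/(6979/19781) = -50010*1/32825 - 12715/(6979*(1/19781)) = -10002/6565 - 12715/6979/19781 = -10002/6565 - 12715*19781/6979 = -10002/6565 - 251515415/6979 = -1651268503433/45817135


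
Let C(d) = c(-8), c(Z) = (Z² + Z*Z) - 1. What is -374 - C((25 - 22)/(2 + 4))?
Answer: -501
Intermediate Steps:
c(Z) = -1 + 2*Z² (c(Z) = (Z² + Z²) - 1 = 2*Z² - 1 = -1 + 2*Z²)
C(d) = 127 (C(d) = -1 + 2*(-8)² = -1 + 2*64 = -1 + 128 = 127)
-374 - C((25 - 22)/(2 + 4)) = -374 - 1*127 = -374 - 127 = -501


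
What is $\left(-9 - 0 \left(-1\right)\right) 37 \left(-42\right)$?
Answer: $13986$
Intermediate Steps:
$\left(-9 - 0 \left(-1\right)\right) 37 \left(-42\right) = \left(-9 - 0\right) 37 \left(-42\right) = \left(-9 + 0\right) 37 \left(-42\right) = \left(-9\right) 37 \left(-42\right) = \left(-333\right) \left(-42\right) = 13986$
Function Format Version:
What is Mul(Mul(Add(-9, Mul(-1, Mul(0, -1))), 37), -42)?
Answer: 13986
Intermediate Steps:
Mul(Mul(Add(-9, Mul(-1, Mul(0, -1))), 37), -42) = Mul(Mul(Add(-9, Mul(-1, 0)), 37), -42) = Mul(Mul(Add(-9, 0), 37), -42) = Mul(Mul(-9, 37), -42) = Mul(-333, -42) = 13986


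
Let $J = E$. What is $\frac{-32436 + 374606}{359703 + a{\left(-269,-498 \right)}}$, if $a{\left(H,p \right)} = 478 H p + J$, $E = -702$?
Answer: $\frac{342170}{64392837} \approx 0.0053138$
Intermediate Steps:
$J = -702$
$a{\left(H,p \right)} = -702 + 478 H p$ ($a{\left(H,p \right)} = 478 H p - 702 = -702 + 478 H p$)
$\frac{-32436 + 374606}{359703 + a{\left(-269,-498 \right)}} = \frac{-32436 + 374606}{359703 - \left(702 + 128582 \left(-498\right)\right)} = \frac{342170}{359703 + \left(-702 + 64033836\right)} = \frac{342170}{359703 + 64033134} = \frac{342170}{64392837}$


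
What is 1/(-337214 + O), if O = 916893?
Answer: 1/579679 ≈ 1.7251e-6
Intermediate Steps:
1/(-337214 + O) = 1/(-337214 + 916893) = 1/579679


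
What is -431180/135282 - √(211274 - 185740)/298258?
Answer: -215590/67641 - √25534/298258 ≈ -3.1878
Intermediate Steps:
-431180/135282 - √(211274 - 185740)/298258 = -431180*1/135282 - √25534*(1/298258) = -215590/67641 - √25534/298258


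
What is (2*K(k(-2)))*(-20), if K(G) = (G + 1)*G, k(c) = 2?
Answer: -240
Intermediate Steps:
K(G) = G*(1 + G) (K(G) = (1 + G)*G = G*(1 + G))
(2*K(k(-2)))*(-20) = (2*(2*(1 + 2)))*(-20) = (2*(2*3))*(-20) = (2*6)*(-20) = 12*(-20) = -240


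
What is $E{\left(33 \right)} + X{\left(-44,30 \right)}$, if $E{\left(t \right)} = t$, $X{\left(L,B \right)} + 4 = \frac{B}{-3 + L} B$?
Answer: $\frac{463}{47} \approx 9.8511$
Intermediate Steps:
$X{\left(L,B \right)} = -4 + \frac{B^{2}}{-3 + L}$ ($X{\left(L,B \right)} = -4 + \frac{B}{-3 + L} B = -4 + \frac{B^{2}}{-3 + L}$)
$E{\left(33 \right)} + X{\left(-44,30 \right)} = 33 + \frac{12 + 30^{2} - -176}{-3 - 44} = 33 + \frac{12 + 900 + 176}{-47} = 33 - \frac{1088}{47} = \frac{463}{47}$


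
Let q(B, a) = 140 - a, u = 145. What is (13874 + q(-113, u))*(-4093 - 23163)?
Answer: -378013464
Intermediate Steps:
(13874 + q(-113, u))*(-4093 - 23163) = (13874 + (140 - 1*145))*(-4093 - 23163) = (13874 + (140 - 145))*(-27256) = (13874 - 5)*(-27256) = 13869*(-27256) = -378013464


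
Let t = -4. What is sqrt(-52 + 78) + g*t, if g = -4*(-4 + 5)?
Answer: 16 + sqrt(26) ≈ 21.099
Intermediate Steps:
g = -4 (g = -4*1 = -4)
sqrt(-52 + 78) + g*t = sqrt(-52 + 78) - 4*(-4) = sqrt(26) + 16 = 16 + sqrt(26)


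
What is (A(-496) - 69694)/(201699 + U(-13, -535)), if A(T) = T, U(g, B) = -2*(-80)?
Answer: -70190/201859 ≈ -0.34772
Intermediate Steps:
U(g, B) = 160
(A(-496) - 69694)/(201699 + U(-13, -535)) = (-496 - 69694)/(201699 + 160) = -70190/201859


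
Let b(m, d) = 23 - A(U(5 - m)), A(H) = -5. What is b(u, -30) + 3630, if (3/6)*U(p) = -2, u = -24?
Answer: 3658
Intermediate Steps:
U(p) = -4 (U(p) = 2*(-2) = -4)
b(m, d) = 28 (b(m, d) = 23 - 1*(-5) = 23 + 5 = 28)
b(u, -30) + 3630 = 28 + 3630 = 3658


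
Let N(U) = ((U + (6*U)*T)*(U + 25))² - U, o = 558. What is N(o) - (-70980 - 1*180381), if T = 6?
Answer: 144880173128727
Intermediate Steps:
N(U) = -U + 1369*U²*(25 + U)² (N(U) = ((U + (6*U)*6)*(U + 25))² - U = ((U + 36*U)*(25 + U))² - U = ((37*U)*(25 + U))² - U = (37*U*(25 + U))² - U = 1369*U²*(25 + U)² - U = -U + 1369*U²*(25 + U)²)
N(o) - (-70980 - 1*180381) = 558*(-1 + 1369*558*(25 + 558)²) - (-70980 - 1*180381) = 558*(-1 + 1369*558*583²) - (-70980 - 180381) = 558*(-1 + 1369*558*339889) - 1*(-251361) = 558*(-1 + 259641886878) + 251361 = 558*259641886877 + 251361 = 144880172877366 + 251361 = 144880173128727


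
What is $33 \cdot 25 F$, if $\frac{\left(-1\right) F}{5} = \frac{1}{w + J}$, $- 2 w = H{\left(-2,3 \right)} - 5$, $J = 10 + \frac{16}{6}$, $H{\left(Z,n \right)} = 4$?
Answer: $- \frac{24750}{79} \approx -313.29$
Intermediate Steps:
$J = \frac{38}{3}$ ($J = 10 + 16 \cdot \frac{1}{6} = 10 + \frac{8}{3} = \frac{38}{3} \approx 12.667$)
$w = \frac{1}{2}$ ($w = - \frac{4 - 5}{2} = \left(- \frac{1}{2}\right) \left(-1\right) = \frac{1}{2} \approx 0.5$)
$F = - \frac{30}{79}$ ($F = - \frac{5}{\frac{1}{2} + \frac{38}{3}} = - \frac{5}{\frac{79}{6}} = \left(-5\right) \frac{6}{79} = - \frac{30}{79} \approx -0.37975$)
$33 \cdot 25 F = 33 \cdot 25 \left(- \frac{30}{79}\right) = 825 \left(- \frac{30}{79}\right) = - \frac{24750}{79}$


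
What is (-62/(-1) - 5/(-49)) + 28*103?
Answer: 144359/49 ≈ 2946.1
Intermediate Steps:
(-62/(-1) - 5/(-49)) + 28*103 = (-62*(-1) - 5*(-1/49)) + 2884 = (62 + 5/49) + 2884 = 3043/49 + 2884 = 144359/49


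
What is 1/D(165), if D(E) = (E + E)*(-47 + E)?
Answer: 1/38940 ≈ 2.5681e-5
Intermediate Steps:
D(E) = 2*E*(-47 + E) (D(E) = (2*E)*(-47 + E) = 2*E*(-47 + E))
1/D(165) = 1/(2*165*(-47 + 165)) = 1/(2*165*118) = 1/38940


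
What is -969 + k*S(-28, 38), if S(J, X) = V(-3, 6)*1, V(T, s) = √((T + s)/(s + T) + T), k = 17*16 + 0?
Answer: -969 + 272*I*√2 ≈ -969.0 + 384.67*I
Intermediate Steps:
k = 272 (k = 272 + 0 = 272)
V(T, s) = √(1 + T) (V(T, s) = √((T + s)/(T + s) + T) = √(1 + T))
S(J, X) = I*√2 (S(J, X) = √((-3 + 6 - 3*(-3 + 6))/(-3 + 6))*1 = √((-3 + 6 - 3*3)/3)*1 = √((-3 + 6 - 9)/3)*1 = √((⅓)*(-6))*1 = √(-2)*1 = (I*√2)*1 = I*√2)
-969 + k*S(-28, 38) = -969 + 272*(I*√2) = -969 + 272*I*√2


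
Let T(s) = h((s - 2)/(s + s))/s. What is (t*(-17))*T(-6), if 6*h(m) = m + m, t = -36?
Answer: -68/3 ≈ -22.667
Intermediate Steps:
h(m) = m/3 (h(m) = (m + m)/6 = (2*m)/6 = m/3)
T(s) = (-2 + s)/(6*s²) (T(s) = (((s - 2)/(s + s))/3)/s = (((-2 + s)/((2*s)))/3)/s = (((-2 + s)*(1/(2*s)))/3)/s = (((-2 + s)/(2*s))/3)/s = ((-2 + s)/(6*s))/s = (-2 + s)/(6*s²))
(t*(-17))*T(-6) = (-36*(-17))*((⅙)*(-2 - 6)/(-6)²) = 612*((⅙)*(1/36)*(-8)) = 612*(-1/27) = -68/3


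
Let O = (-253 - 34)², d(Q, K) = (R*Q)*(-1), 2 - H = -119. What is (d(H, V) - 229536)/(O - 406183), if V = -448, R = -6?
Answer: 1315/1861 ≈ 0.70661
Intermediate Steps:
H = 121 (H = 2 - 1*(-119) = 2 + 119 = 121)
d(Q, K) = 6*Q (d(Q, K) = -6*Q*(-1) = 6*Q)
O = 82369 (O = (-287)² = 82369)
(d(H, V) - 229536)/(O - 406183) = (6*121 - 229536)/(82369 - 406183) = (726 - 229536)/(-323814) = -228810*(-1/323814) = 1315/1861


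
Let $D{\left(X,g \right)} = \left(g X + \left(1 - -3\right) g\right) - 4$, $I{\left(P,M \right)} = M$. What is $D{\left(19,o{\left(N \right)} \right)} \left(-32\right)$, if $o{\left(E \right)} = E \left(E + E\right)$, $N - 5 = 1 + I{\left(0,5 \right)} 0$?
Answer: $-52864$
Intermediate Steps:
$N = 6$ ($N = 5 + \left(1 + 5 \cdot 0\right) = 5 + \left(1 + 0\right) = 5 + 1 = 6$)
$o{\left(E \right)} = 2 E^{2}$ ($o{\left(E \right)} = E 2 E = 2 E^{2}$)
$D{\left(X,g \right)} = -4 + 4 g + X g$ ($D{\left(X,g \right)} = \left(X g + \left(1 + 3\right) g\right) - 4 = \left(X g + 4 g\right) - 4 = \left(4 g + X g\right) - 4 = -4 + 4 g + X g$)
$D{\left(19,o{\left(N \right)} \right)} \left(-32\right) = \left(-4 + 4 \cdot 2 \cdot 6^{2} + 19 \cdot 2 \cdot 6^{2}\right) \left(-32\right) = \left(-4 + 4 \cdot 2 \cdot 36 + 19 \cdot 2 \cdot 36\right) \left(-32\right) = \left(-4 + 4 \cdot 72 + 19 \cdot 72\right) \left(-32\right) = \left(-4 + 288 + 1368\right) \left(-32\right) = 1652 \left(-32\right) = -52864$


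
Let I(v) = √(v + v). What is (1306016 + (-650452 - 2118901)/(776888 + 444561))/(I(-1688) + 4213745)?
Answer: 6721888929802037095/21687617185048473049 - 6380916671324*I*√211/21687617185048473049 ≈ 0.30994 - 4.2738e-6*I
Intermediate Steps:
I(v) = √2*√v (I(v) = √(2*v) = √2*√v)
(1306016 + (-650452 - 2118901)/(776888 + 444561))/(I(-1688) + 4213745) = (1306016 + (-650452 - 2118901)/(776888 + 444561))/(√2*√(-1688) + 4213745) = (1306016 - 2769353/1221449)/(√2*(2*I*√422) + 4213745) = (1306016 - 2769353*1/1221449)/(4*I*√211 + 4213745) = (1306016 - 2769353/1221449)/(4213745 + 4*I*√211) = 1595229167831/(1221449*(4213745 + 4*I*√211))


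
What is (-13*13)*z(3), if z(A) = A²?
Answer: -1521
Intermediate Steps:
(-13*13)*z(3) = -13*13*3² = -169*9 = -1521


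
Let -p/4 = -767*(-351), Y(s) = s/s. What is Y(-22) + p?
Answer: -1076867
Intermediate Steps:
Y(s) = 1
p = -1076868 (p = -(-3068)*(-351) = -4*269217 = -1076868)
Y(-22) + p = 1 - 1076868 = -1076867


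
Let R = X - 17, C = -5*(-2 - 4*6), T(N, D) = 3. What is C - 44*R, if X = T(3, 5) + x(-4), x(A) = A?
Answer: 922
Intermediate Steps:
C = 130 (C = -5*(-2 - 24) = -5*(-26) = 130)
X = -1 (X = 3 - 4 = -1)
R = -18 (R = -1 - 17 = -18)
C - 44*R = 130 - 44*(-18) = 130 + 792 = 922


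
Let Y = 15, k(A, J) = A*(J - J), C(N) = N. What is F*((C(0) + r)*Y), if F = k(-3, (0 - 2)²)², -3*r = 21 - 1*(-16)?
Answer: 0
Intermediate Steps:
r = -37/3 (r = -(21 - 1*(-16))/3 = -(21 + 16)/3 = -⅓*37 = -37/3 ≈ -12.333)
k(A, J) = 0 (k(A, J) = A*0 = 0)
F = 0 (F = 0² = 0)
F*((C(0) + r)*Y) = 0*((0 - 37/3)*15) = 0*(-37/3*15) = 0*(-185) = 0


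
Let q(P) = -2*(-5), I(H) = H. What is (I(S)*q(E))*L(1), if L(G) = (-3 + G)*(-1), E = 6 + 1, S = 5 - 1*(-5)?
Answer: 200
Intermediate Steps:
S = 10 (S = 5 + 5 = 10)
E = 7
q(P) = 10
L(G) = 3 - G
(I(S)*q(E))*L(1) = (10*10)*(3 - 1*1) = 100*(3 - 1) = 100*2 = 200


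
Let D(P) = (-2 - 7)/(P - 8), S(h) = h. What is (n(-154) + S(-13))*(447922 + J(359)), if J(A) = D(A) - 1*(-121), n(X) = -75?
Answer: -1537683488/39 ≈ -3.9428e+7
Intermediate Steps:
D(P) = -9/(-8 + P)
J(A) = 121 - 9/(-8 + A) (J(A) = -9/(-8 + A) - 1*(-121) = -9/(-8 + A) + 121 = 121 - 9/(-8 + A))
(n(-154) + S(-13))*(447922 + J(359)) = (-75 - 13)*(447922 + (-977 + 121*359)/(-8 + 359)) = -88*(447922 + (-977 + 43439)/351) = -88*(447922 + (1/351)*42462) = -88*(447922 + 4718/39) = -88*17473676/39 = -1537683488/39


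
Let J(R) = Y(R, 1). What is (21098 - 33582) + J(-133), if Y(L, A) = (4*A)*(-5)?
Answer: -12504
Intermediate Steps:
Y(L, A) = -20*A
J(R) = -20 (J(R) = -20*1 = -20)
(21098 - 33582) + J(-133) = (21098 - 33582) - 20 = -12484 - 20 = -12504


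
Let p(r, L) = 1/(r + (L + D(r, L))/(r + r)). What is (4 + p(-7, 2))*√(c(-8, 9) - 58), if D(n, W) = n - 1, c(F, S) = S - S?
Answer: 177*I*√58/46 ≈ 29.304*I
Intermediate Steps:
c(F, S) = 0
D(n, W) = -1 + n
p(r, L) = 1/(r + (-1 + L + r)/(2*r)) (p(r, L) = 1/(r + (L + (-1 + r))/(r + r)) = 1/(r + (-1 + L + r)/((2*r))) = 1/(r + (-1 + L + r)*(1/(2*r))) = 1/(r + (-1 + L + r)/(2*r)))
(4 + p(-7, 2))*√(c(-8, 9) - 58) = (4 + 2*(-7)/(-1 + 2 - 7 + 2*(-7)²))*√(0 - 58) = (4 + 2*(-7)/(-1 + 2 - 7 + 2*49))*√(-58) = (4 + 2*(-7)/(-1 + 2 - 7 + 98))*(I*√58) = (4 + 2*(-7)/92)*(I*√58) = (4 + 2*(-7)*(1/92))*(I*√58) = (4 - 7/46)*(I*√58) = 177*(I*√58)/46 = 177*I*√58/46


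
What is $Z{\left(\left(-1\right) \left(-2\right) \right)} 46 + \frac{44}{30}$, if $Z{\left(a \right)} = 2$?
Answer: $\frac{1402}{15} \approx 93.467$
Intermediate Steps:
$Z{\left(\left(-1\right) \left(-2\right) \right)} 46 + \frac{44}{30} = 2 \cdot 46 + \frac{44}{30} = 92 + 44 \cdot \frac{1}{30} = 92 + \frac{22}{15} = \frac{1402}{15}$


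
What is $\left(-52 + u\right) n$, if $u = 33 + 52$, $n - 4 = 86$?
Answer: $2970$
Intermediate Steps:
$n = 90$ ($n = 4 + 86 = 90$)
$u = 85$
$\left(-52 + u\right) n = \left(-52 + 85\right) 90 = 33 \cdot 90 = 2970$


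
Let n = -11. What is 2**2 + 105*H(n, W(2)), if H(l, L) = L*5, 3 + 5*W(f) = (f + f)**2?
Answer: 1369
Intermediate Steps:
W(f) = -3/5 + 4*f**2/5 (W(f) = -3/5 + (f + f)**2/5 = -3/5 + (2*f)**2/5 = -3/5 + (4*f**2)/5 = -3/5 + 4*f**2/5)
H(l, L) = 5*L
2**2 + 105*H(n, W(2)) = 2**2 + 105*(5*(-3/5 + (4/5)*2**2)) = 4 + 105*(5*(-3/5 + (4/5)*4)) = 4 + 105*(5*(-3/5 + 16/5)) = 4 + 105*(5*(13/5)) = 4 + 105*13 = 4 + 1365 = 1369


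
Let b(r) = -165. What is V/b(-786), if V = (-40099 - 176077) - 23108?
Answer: 239284/165 ≈ 1450.2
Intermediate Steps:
V = -239284 (V = -216176 - 23108 = -239284)
V/b(-786) = -239284/(-165) = -239284*(-1/165) = 239284/165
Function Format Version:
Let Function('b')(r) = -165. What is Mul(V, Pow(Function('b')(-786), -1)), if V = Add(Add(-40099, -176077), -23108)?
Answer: Rational(239284, 165) ≈ 1450.2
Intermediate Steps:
V = -239284 (V = Add(-216176, -23108) = -239284)
Mul(V, Pow(Function('b')(-786), -1)) = Mul(-239284, Pow(-165, -1)) = Mul(-239284, Rational(-1, 165)) = Rational(239284, 165)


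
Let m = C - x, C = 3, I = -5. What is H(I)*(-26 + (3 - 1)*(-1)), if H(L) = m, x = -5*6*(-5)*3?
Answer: 12516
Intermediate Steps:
x = 450 (x = -(-150)*3 = -5*(-90) = 450)
m = -447 (m = 3 - 1*450 = 3 - 450 = -447)
H(L) = -447
H(I)*(-26 + (3 - 1)*(-1)) = -447*(-26 + (3 - 1)*(-1)) = -447*(-26 + 2*(-1)) = -447*(-26 - 2) = -447*(-28) = 12516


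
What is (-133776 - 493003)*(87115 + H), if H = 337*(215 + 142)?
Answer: -130009007296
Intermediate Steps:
H = 120309 (H = 337*357 = 120309)
(-133776 - 493003)*(87115 + H) = (-133776 - 493003)*(87115 + 120309) = -626779*207424 = -130009007296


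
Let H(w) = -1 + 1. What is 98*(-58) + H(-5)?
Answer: -5684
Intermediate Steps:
H(w) = 0
98*(-58) + H(-5) = 98*(-58) + 0 = -5684 + 0 = -5684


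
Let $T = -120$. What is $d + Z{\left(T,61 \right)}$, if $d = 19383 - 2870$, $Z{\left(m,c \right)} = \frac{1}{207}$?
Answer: $\frac{3418192}{207} \approx 16513.0$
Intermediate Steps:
$Z{\left(m,c \right)} = \frac{1}{207}$
$d = 16513$
$d + Z{\left(T,61 \right)} = 16513 + \frac{1}{207} = \frac{3418192}{207}$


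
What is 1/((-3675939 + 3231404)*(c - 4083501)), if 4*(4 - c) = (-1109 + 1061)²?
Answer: 1/1815513391055 ≈ 5.5081e-13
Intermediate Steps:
c = -572 (c = 4 - (-1109 + 1061)²/4 = 4 - ¼*(-48)² = 4 - ¼*2304 = 4 - 576 = -572)
1/((-3675939 + 3231404)*(c - 4083501)) = 1/((-3675939 + 3231404)*(-572 - 4083501)) = 1/(-444535*(-4084073)) = 1/1815513391055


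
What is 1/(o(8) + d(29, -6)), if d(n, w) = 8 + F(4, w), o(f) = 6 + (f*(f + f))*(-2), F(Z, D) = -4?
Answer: -1/246 ≈ -0.0040650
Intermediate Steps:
o(f) = 6 - 4*f² (o(f) = 6 + (f*(2*f))*(-2) = 6 + (2*f²)*(-2) = 6 - 4*f²)
d(n, w) = 4 (d(n, w) = 8 - 4 = 4)
1/(o(8) + d(29, -6)) = 1/((6 - 4*8²) + 4) = 1/((6 - 4*64) + 4) = 1/((6 - 256) + 4) = 1/(-250 + 4) = 1/(-246) = -1/246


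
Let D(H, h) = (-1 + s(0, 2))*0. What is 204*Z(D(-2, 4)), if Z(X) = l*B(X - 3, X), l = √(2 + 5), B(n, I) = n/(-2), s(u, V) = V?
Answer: 306*√7 ≈ 809.60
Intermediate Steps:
D(H, h) = 0 (D(H, h) = (-1 + 2)*0 = 1*0 = 0)
B(n, I) = -n/2 (B(n, I) = n*(-½) = -n/2)
l = √7 ≈ 2.6458
Z(X) = √7*(3/2 - X/2) (Z(X) = √7*(-(X - 3)/2) = √7*(-(-3 + X)/2) = √7*(3/2 - X/2))
204*Z(D(-2, 4)) = 204*(√7*(3 - 1*0)/2) = 204*(√7*(3 + 0)/2) = 204*((½)*√7*3) = 204*(3*√7/2) = 306*√7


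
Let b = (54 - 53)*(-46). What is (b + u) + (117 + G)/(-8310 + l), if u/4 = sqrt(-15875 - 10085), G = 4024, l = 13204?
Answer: -220983/4894 + 8*I*sqrt(6490) ≈ -45.154 + 644.48*I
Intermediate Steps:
b = -46 (b = 1*(-46) = -46)
u = 8*I*sqrt(6490) (u = 4*sqrt(-15875 - 10085) = 4*sqrt(-25960) = 4*(2*I*sqrt(6490)) = 8*I*sqrt(6490) ≈ 644.48*I)
(b + u) + (117 + G)/(-8310 + l) = (-46 + 8*I*sqrt(6490)) + (117 + 4024)/(-8310 + 13204) = (-46 + 8*I*sqrt(6490)) + 4141/4894 = -220983/4894 + 8*I*sqrt(6490)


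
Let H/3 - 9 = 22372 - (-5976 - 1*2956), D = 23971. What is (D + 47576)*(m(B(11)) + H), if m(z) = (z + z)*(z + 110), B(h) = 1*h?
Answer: 6911511747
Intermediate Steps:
B(h) = h
m(z) = 2*z*(110 + z) (m(z) = (2*z)*(110 + z) = 2*z*(110 + z))
H = 93939 (H = 27 + 3*(22372 - (-5976 - 1*2956)) = 27 + 3*(22372 - (-5976 - 2956)) = 27 + 3*(22372 - 1*(-8932)) = 27 + 3*(22372 + 8932) = 27 + 3*31304 = 27 + 93912 = 93939)
(D + 47576)*(m(B(11)) + H) = (23971 + 47576)*(2*11*(110 + 11) + 93939) = 71547*(2*11*121 + 93939) = 71547*(2662 + 93939) = 71547*96601 = 6911511747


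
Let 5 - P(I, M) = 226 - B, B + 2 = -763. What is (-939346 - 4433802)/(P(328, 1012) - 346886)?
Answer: 1343287/86968 ≈ 15.446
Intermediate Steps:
B = -765 (B = -2 - 763 = -765)
P(I, M) = -986 (P(I, M) = 5 - (226 - 1*(-765)) = 5 - (226 + 765) = 5 - 1*991 = 5 - 991 = -986)
(-939346 - 4433802)/(P(328, 1012) - 346886) = (-939346 - 4433802)/(-986 - 346886) = -5373148/(-347872) = -5373148*(-1/347872) = 1343287/86968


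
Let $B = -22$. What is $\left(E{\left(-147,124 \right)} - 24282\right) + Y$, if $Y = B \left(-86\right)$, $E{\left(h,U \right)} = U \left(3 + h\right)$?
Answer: $-40246$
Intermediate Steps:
$Y = 1892$ ($Y = \left(-22\right) \left(-86\right) = 1892$)
$\left(E{\left(-147,124 \right)} - 24282\right) + Y = \left(124 \left(3 - 147\right) - 24282\right) + 1892 = \left(124 \left(-144\right) - 24282\right) + 1892 = \left(-17856 - 24282\right) + 1892 = -42138 + 1892 = -40246$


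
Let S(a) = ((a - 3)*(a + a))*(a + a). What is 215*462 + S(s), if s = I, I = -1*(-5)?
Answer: 99530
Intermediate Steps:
I = 5
s = 5
S(a) = 4*a²*(-3 + a) (S(a) = ((-3 + a)*(2*a))*(2*a) = (2*a*(-3 + a))*(2*a) = 4*a²*(-3 + a))
215*462 + S(s) = 215*462 + 4*5²*(-3 + 5) = 99330 + 4*25*2 = 99330 + 200 = 99530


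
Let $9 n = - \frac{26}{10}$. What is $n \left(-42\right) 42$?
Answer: $\frac{2548}{5} \approx 509.6$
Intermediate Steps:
$n = - \frac{13}{45}$ ($n = \frac{\left(-26\right) \frac{1}{10}}{9} = \frac{1}{9} \left(- \frac{13}{5}\right) = - \frac{13}{45} \approx -0.28889$)
$n \left(-42\right) 42 = \left(- \frac{13}{45}\right) \left(-42\right) 42 = \frac{182}{15} \cdot 42 = \frac{2548}{5}$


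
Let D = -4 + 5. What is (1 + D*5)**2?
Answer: 36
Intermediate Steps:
D = 1
(1 + D*5)**2 = (1 + 1*5)**2 = (1 + 5)**2 = 6**2 = 36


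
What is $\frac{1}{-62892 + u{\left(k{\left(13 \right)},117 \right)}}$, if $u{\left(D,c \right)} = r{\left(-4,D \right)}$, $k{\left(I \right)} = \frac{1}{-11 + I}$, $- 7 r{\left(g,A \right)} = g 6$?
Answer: $- \frac{7}{440220} \approx -1.5901 \cdot 10^{-5}$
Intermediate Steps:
$r{\left(g,A \right)} = - \frac{6 g}{7}$ ($r{\left(g,A \right)} = - \frac{g 6}{7} = - \frac{6 g}{7}$)
$u{\left(D,c \right)} = \frac{24}{7}$ ($u{\left(D,c \right)} = \left(- \frac{6}{7}\right) \left(-4\right) = \frac{24}{7}$)
$\frac{1}{-62892 + u{\left(k{\left(13 \right)},117 \right)}} = \frac{1}{-62892 + \frac{24}{7}} = \frac{1}{- \frac{440220}{7}} = - \frac{7}{440220}$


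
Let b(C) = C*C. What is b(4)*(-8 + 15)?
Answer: 112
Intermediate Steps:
b(C) = C**2
b(4)*(-8 + 15) = 4**2*(-8 + 15) = 16*7 = 112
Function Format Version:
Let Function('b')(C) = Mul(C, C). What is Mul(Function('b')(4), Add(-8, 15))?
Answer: 112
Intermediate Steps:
Function('b')(C) = Pow(C, 2)
Mul(Function('b')(4), Add(-8, 15)) = Mul(Pow(4, 2), Add(-8, 15)) = Mul(16, 7) = 112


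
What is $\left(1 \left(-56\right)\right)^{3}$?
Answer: $-175616$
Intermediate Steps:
$\left(1 \left(-56\right)\right)^{3} = \left(-56\right)^{3} = -175616$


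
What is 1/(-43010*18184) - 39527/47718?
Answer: -1405173784609/1696361538960 ≈ -0.82835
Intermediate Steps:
1/(-43010*18184) - 39527/47718 = -1/43010*1/18184 - 39527*1/47718 = -1/782093840 - 39527/47718 = -1405173784609/1696361538960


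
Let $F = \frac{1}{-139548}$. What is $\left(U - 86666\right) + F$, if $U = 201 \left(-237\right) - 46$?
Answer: $- \frac{18748134253}{139548} \approx -1.3435 \cdot 10^{5}$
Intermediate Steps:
$U = -47683$ ($U = -47637 - 46 = -47683$)
$F = - \frac{1}{139548} \approx -7.166 \cdot 10^{-6}$
$\left(U - 86666\right) + F = \left(-47683 - 86666\right) - \frac{1}{139548} = -134349 - \frac{1}{139548} = - \frac{18748134253}{139548}$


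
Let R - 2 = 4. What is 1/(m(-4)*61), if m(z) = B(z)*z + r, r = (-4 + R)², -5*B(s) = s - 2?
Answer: -5/244 ≈ -0.020492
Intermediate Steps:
R = 6 (R = 2 + 4 = 6)
B(s) = ⅖ - s/5 (B(s) = -(s - 2)/5 = -(-2 + s)/5 = ⅖ - s/5)
r = 4 (r = (-4 + 6)² = 2² = 4)
m(z) = 4 + z*(⅖ - z/5) (m(z) = (⅖ - z/5)*z + 4 = z*(⅖ - z/5) + 4 = 4 + z*(⅖ - z/5))
1/(m(-4)*61) = 1/((4 - ⅕*(-4)*(-2 - 4))*61) = 1/((4 - ⅕*(-4)*(-6))*61) = 1/((4 - 24/5)*61) = 1/(-⅘*61) = 1/(-244/5) = -5/244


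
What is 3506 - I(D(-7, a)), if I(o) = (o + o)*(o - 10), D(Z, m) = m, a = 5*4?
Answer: 3106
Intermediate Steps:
a = 20
I(o) = 2*o*(-10 + o) (I(o) = (2*o)*(-10 + o) = 2*o*(-10 + o))
3506 - I(D(-7, a)) = 3506 - 2*20*(-10 + 20) = 3506 - 2*20*10 = 3506 - 1*400 = 3506 - 400 = 3106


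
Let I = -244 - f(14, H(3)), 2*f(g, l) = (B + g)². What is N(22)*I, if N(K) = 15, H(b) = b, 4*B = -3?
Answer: -159255/32 ≈ -4976.7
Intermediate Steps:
B = -¾ (B = (¼)*(-3) = -¾ ≈ -0.75000)
f(g, l) = (-¾ + g)²/2
I = -10617/32 (I = -244 - (-3 + 4*14)²/32 = -244 - (-3 + 56)²/32 = -244 - 53²/32 = -244 - 2809/32 = -10617/32 ≈ -331.78)
N(22)*I = 15*(-10617/32) = -159255/32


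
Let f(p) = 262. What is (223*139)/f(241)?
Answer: 30997/262 ≈ 118.31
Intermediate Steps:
(223*139)/f(241) = (223*139)/262 = 30997*(1/262) = 30997/262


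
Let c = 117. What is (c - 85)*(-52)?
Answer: -1664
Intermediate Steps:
(c - 85)*(-52) = (117 - 85)*(-52) = 32*(-52) = -1664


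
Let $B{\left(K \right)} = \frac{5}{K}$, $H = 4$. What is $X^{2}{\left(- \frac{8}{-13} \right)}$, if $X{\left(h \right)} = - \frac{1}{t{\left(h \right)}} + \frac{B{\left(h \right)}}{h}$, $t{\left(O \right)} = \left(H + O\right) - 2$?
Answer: $\frac{194574601}{1183744} \approx 164.37$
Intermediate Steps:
$t{\left(O \right)} = 2 + O$ ($t{\left(O \right)} = \left(4 + O\right) - 2 = 2 + O$)
$X{\left(h \right)} = - \frac{1}{2 + h} + \frac{5}{h^{2}}$ ($X{\left(h \right)} = - \frac{1}{2 + h} + \frac{5 \frac{1}{h}}{h} = - \frac{1}{2 + h} + \frac{5}{h^{2}}$)
$X^{2}{\left(- \frac{8}{-13} \right)} = \left(\frac{10 - \left(- \frac{8}{-13}\right)^{2} + 5 \left(- \frac{8}{-13}\right)}{\frac{64}{169} \left(2 - \frac{8}{-13}\right)}\right)^{2} = \left(\frac{10 - \left(\left(-8\right) \left(- \frac{1}{13}\right)\right)^{2} + 5 \left(\left(-8\right) \left(- \frac{1}{13}\right)\right)}{\frac{64}{169} \left(2 - - \frac{8}{13}\right)}\right)^{2} = \left(\frac{10 - \left(\frac{8}{13}\right)^{2} + 5 \cdot \frac{8}{13}}{\frac{64}{169} \left(2 + \frac{8}{13}\right)}\right)^{2} = \left(\frac{169 \left(10 - \frac{64}{169} + \frac{40}{13}\right)}{64 \cdot \frac{34}{13}}\right)^{2} = \left(\frac{169}{64} \cdot \frac{13}{34} \left(10 - \frac{64}{169} + \frac{40}{13}\right)\right)^{2} = \left(\frac{169}{64} \cdot \frac{13}{34} \cdot \frac{2146}{169}\right)^{2} = \left(\frac{13949}{1088}\right)^{2} = \frac{194574601}{1183744}$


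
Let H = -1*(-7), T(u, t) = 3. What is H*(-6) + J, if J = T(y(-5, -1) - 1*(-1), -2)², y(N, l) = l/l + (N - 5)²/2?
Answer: -33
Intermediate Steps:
y(N, l) = 1 + (-5 + N)²/2 (y(N, l) = 1 + (-5 + N)²*(½) = 1 + (-5 + N)²/2)
J = 9 (J = 3² = 9)
H = 7
H*(-6) + J = 7*(-6) + 9 = -42 + 9 = -33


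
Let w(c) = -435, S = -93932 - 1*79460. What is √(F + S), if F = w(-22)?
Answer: I*√173827 ≈ 416.93*I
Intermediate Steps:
S = -173392 (S = -93932 - 79460 = -173392)
F = -435
√(F + S) = √(-435 - 173392) = √(-173827) = I*√173827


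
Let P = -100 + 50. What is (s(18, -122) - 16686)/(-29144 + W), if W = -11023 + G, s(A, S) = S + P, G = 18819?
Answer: 8429/10674 ≈ 0.78968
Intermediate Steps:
P = -50
s(A, S) = -50 + S (s(A, S) = S - 50 = -50 + S)
W = 7796 (W = -11023 + 18819 = 7796)
(s(18, -122) - 16686)/(-29144 + W) = ((-50 - 122) - 16686)/(-29144 + 7796) = (-172 - 16686)/(-21348) = -16858*(-1/21348) = 8429/10674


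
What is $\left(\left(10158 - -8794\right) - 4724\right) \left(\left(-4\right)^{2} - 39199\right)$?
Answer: $-557495724$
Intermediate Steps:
$\left(\left(10158 - -8794\right) - 4724\right) \left(\left(-4\right)^{2} - 39199\right) = \left(\left(10158 + 8794\right) - 4724\right) \left(16 - 39199\right) = \left(18952 - 4724\right) \left(-39183\right) = 14228 \left(-39183\right) = -557495724$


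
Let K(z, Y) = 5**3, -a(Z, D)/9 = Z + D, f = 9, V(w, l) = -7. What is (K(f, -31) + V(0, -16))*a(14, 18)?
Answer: -33984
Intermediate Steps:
a(Z, D) = -9*D - 9*Z (a(Z, D) = -9*(Z + D) = -9*(D + Z) = -9*D - 9*Z)
K(z, Y) = 125
(K(f, -31) + V(0, -16))*a(14, 18) = (125 - 7)*(-9*18 - 9*14) = 118*(-162 - 126) = 118*(-288) = -33984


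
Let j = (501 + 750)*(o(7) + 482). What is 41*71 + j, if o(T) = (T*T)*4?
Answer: 851089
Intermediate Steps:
o(T) = 4*T**2 (o(T) = T**2*4 = 4*T**2)
j = 848178 (j = (501 + 750)*(4*7**2 + 482) = 1251*(4*49 + 482) = 1251*(196 + 482) = 1251*678 = 848178)
41*71 + j = 41*71 + 848178 = 2911 + 848178 = 851089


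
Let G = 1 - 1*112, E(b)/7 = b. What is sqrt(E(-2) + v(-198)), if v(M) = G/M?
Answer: I*sqrt(58542)/66 ≈ 3.666*I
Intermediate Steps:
E(b) = 7*b
G = -111 (G = 1 - 112 = -111)
v(M) = -111/M
sqrt(E(-2) + v(-198)) = sqrt(7*(-2) - 111/(-198)) = sqrt(-14 - 111*(-1/198)) = sqrt(-14 + 37/66) = sqrt(-887/66) = I*sqrt(58542)/66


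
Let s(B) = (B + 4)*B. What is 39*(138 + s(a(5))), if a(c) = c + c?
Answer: 10842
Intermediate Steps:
a(c) = 2*c
s(B) = B*(4 + B) (s(B) = (4 + B)*B = B*(4 + B))
39*(138 + s(a(5))) = 39*(138 + (2*5)*(4 + 2*5)) = 39*(138 + 10*(4 + 10)) = 39*(138 + 10*14) = 39*(138 + 140) = 39*278 = 10842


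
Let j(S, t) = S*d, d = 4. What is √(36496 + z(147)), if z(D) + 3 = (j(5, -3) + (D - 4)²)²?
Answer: √419016454 ≈ 20470.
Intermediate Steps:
j(S, t) = 4*S (j(S, t) = S*4 = 4*S)
z(D) = -3 + (20 + (-4 + D)²)² (z(D) = -3 + (4*5 + (D - 4)²)² = -3 + (20 + (-4 + D)²)²)
√(36496 + z(147)) = √(36496 + (-3 + (20 + (-4 + 147)²)²)) = √(36496 + (-3 + (20 + 143²)²)) = √(36496 + (-3 + (20 + 20449)²)) = √(36496 + (-3 + 20469²)) = √(36496 + (-3 + 418979961)) = √(36496 + 418979958) = √419016454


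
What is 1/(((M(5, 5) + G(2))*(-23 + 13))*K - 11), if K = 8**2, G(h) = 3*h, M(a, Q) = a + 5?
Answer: -1/10251 ≈ -9.7551e-5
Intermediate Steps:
M(a, Q) = 5 + a
K = 64
1/(((M(5, 5) + G(2))*(-23 + 13))*K - 11) = 1/((((5 + 5) + 3*2)*(-23 + 13))*64 - 11) = 1/(((10 + 6)*(-10))*64 - 11) = 1/((16*(-10))*64 - 11) = 1/(-160*64 - 11) = 1/(-10240 - 11) = 1/(-10251) = -1/10251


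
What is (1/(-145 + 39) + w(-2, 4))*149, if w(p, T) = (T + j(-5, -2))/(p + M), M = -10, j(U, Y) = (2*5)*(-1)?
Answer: 3874/53 ≈ 73.094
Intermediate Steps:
j(U, Y) = -10 (j(U, Y) = 10*(-1) = -10)
w(p, T) = (-10 + T)/(-10 + p) (w(p, T) = (T - 10)/(p - 10) = (-10 + T)/(-10 + p))
(1/(-145 + 39) + w(-2, 4))*149 = (1/(-145 + 39) + (-10 + 4)/(-10 - 2))*149 = (1/(-106) - 6/(-12))*149 = (-1/106 - 1/12*(-6))*149 = (-1/106 + 1/2)*149 = (26/53)*149 = 3874/53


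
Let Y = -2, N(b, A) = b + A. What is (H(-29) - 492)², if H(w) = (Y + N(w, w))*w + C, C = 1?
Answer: 1560001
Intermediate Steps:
N(b, A) = A + b
H(w) = 1 + w*(-2 + 2*w) (H(w) = (-2 + (w + w))*w + 1 = (-2 + 2*w)*w + 1 = w*(-2 + 2*w) + 1 = 1 + w*(-2 + 2*w))
(H(-29) - 492)² = ((1 - 2*(-29) + 2*(-29)²) - 492)² = ((1 + 58 + 2*841) - 492)² = ((1 + 58 + 1682) - 492)² = (1741 - 492)² = 1249² = 1560001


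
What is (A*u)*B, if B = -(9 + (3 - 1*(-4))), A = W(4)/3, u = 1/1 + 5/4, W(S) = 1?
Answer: -12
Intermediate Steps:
u = 9/4 (u = 1*1 + 5*(1/4) = 1 + 5/4 = 9/4 ≈ 2.2500)
A = 1/3 ≈ 0.33333
B = -16 (B = -(9 + (3 + 4)) = -(9 + 7) = -1*16 = -16)
(A*u)*B = ((1/3)*(9/4))*(-16) = (3/4)*(-16) = -12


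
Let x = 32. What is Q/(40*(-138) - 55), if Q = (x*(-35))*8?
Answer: 1792/1115 ≈ 1.6072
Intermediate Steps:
Q = -8960 (Q = (32*(-35))*8 = -1120*8 = -8960)
Q/(40*(-138) - 55) = -8960/(40*(-138) - 55) = -8960/(-5520 - 55) = -8960/(-5575) = -8960*(-1/5575) = 1792/1115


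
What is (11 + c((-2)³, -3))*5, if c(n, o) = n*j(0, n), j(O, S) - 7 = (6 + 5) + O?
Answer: -665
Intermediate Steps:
j(O, S) = 18 + O (j(O, S) = 7 + ((6 + 5) + O) = 7 + (11 + O) = 18 + O)
c(n, o) = 18*n (c(n, o) = n*(18 + 0) = n*18 = 18*n)
(11 + c((-2)³, -3))*5 = (11 + 18*(-2)³)*5 = (11 + 18*(-8))*5 = (11 - 144)*5 = -133*5 = -665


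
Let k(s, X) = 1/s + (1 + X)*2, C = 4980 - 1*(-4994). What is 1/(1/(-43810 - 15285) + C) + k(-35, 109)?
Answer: 4537896828096/20629473515 ≈ 219.97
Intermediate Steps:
C = 9974 (C = 4980 + 4994 = 9974)
k(s, X) = 2 + 1/s + 2*X (k(s, X) = 1/s + (2 + 2*X) = 2 + 1/s + 2*X)
1/(1/(-43810 - 15285) + C) + k(-35, 109) = 1/(1/(-43810 - 15285) + 9974) + (2 + 1/(-35) + 2*109) = 1/(1/(-59095) + 9974) + (2 - 1/35 + 218) = 1/(-1/59095 + 9974) + 7699/35 = 1/(589413529/59095) + 7699/35 = 59095/589413529 + 7699/35 = 4537896828096/20629473515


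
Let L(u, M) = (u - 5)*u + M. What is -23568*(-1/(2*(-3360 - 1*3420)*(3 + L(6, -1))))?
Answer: -491/2260 ≈ -0.21726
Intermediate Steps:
L(u, M) = M + u*(-5 + u) (L(u, M) = (-5 + u)*u + M = u*(-5 + u) + M = M + u*(-5 + u))
-23568*(-1/(2*(-3360 - 1*3420)*(3 + L(6, -1)))) = -23568*(-1/(2*(-3360 - 1*3420)*(3 + (-1 + 6² - 5*6)))) = -23568*(-1/(2*(-3360 - 3420)*(3 + (-1 + 36 - 30)))) = -23568*1/(13560*(3 + 5)) = -23568/(-2*8*(-6780)) = -23568/((-16*(-6780))) = -23568/108480 = -23568*1/108480 = -491/2260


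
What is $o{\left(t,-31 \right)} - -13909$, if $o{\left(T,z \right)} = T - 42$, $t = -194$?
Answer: $13673$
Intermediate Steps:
$o{\left(T,z \right)} = -42 + T$
$o{\left(t,-31 \right)} - -13909 = \left(-42 - 194\right) - -13909 = -236 + 13909 = 13673$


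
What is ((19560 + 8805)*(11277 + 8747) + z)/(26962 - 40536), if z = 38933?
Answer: -568019693/13574 ≈ -41846.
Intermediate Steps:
((19560 + 8805)*(11277 + 8747) + z)/(26962 - 40536) = ((19560 + 8805)*(11277 + 8747) + 38933)/(26962 - 40536) = (28365*20024 + 38933)/(-13574) = (567980760 + 38933)*(-1/13574) = 568019693*(-1/13574) = -568019693/13574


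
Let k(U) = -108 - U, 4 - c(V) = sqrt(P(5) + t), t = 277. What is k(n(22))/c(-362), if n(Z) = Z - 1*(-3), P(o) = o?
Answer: 2 + sqrt(282)/2 ≈ 10.396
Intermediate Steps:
n(Z) = 3 + Z (n(Z) = Z + 3 = 3 + Z)
c(V) = 4 - sqrt(282) (c(V) = 4 - sqrt(5 + 277) = 4 - sqrt(282))
k(n(22))/c(-362) = (-108 - (3 + 22))/(4 - sqrt(282)) = (-108 - 1*25)/(4 - sqrt(282)) = (-108 - 25)/(4 - sqrt(282)) = -133/(4 - sqrt(282))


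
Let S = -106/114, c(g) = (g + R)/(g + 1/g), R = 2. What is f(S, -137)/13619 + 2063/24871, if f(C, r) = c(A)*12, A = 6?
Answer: 1053877585/12532571513 ≈ 0.084091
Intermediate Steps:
c(g) = (2 + g)/(g + 1/g) (c(g) = (g + 2)/(g + 1/g) = (2 + g)/(g + 1/g))
S = -53/57 (S = -106*1/114 = -53/57 ≈ -0.92982)
f(C, r) = 576/37 (f(C, r) = (6*(2 + 6)/(1 + 6**2))*12 = (6*8/(1 + 36))*12 = (6*8/37)*12 = (6*(1/37)*8)*12 = (48/37)*12 = 576/37)
f(S, -137)/13619 + 2063/24871 = (576/37)/13619 + 2063/24871 = (576/37)*(1/13619) + 2063*(1/24871) = 576/503903 + 2063/24871 = 1053877585/12532571513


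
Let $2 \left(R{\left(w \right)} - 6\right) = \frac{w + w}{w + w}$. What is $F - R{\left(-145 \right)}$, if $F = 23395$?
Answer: $\frac{46777}{2} \approx 23389.0$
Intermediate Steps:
$R{\left(w \right)} = \frac{13}{2}$ ($R{\left(w \right)} = 6 + \frac{\left(w + w\right) \frac{1}{w + w}}{2} = 6 + \frac{2 w \frac{1}{2 w}}{2} = 6 + \frac{1}{2} \cdot 1 = 6 + \frac{1}{2} = \frac{13}{2}$)
$F - R{\left(-145 \right)} = 23395 - \frac{13}{2} = \frac{46777}{2}$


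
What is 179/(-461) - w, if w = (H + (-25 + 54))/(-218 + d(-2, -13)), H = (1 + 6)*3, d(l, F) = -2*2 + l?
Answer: -8523/51632 ≈ -0.16507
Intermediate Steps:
d(l, F) = -4 + l
H = 21 (H = 7*3 = 21)
w = -25/112 (w = (21 + (-25 + 54))/(-218 + (-4 - 2)) = (21 + 29)/(-218 - 6) = 50/(-224) = 50*(-1/224) = -25/112 ≈ -0.22321)
179/(-461) - w = 179/(-461) - 1*(-25/112) = 179*(-1/461) + 25/112 = -179/461 + 25/112 = -8523/51632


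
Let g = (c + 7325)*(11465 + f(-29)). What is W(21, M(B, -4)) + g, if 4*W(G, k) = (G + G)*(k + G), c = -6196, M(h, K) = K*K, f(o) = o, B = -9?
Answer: 25823265/2 ≈ 1.2912e+7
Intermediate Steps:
M(h, K) = K²
W(G, k) = G*(G + k)/2 (W(G, k) = ((G + G)*(k + G))/4 = ((2*G)*(G + k))/4 = (2*G*(G + k))/4 = G*(G + k)/2)
g = 12911244 (g = (-6196 + 7325)*(11465 - 29) = 1129*11436 = 12911244)
W(21, M(B, -4)) + g = (½)*21*(21 + (-4)²) + 12911244 = (½)*21*(21 + 16) + 12911244 = (½)*21*37 + 12911244 = 777/2 + 12911244 = 25823265/2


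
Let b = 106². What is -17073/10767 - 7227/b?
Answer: -89881779/40326004 ≈ -2.2289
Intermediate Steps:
b = 11236
-17073/10767 - 7227/b = -17073/10767 - 7227/11236 = -17073*1/10767 - 7227*1/11236 = -5691/3589 - 7227/11236 = -89881779/40326004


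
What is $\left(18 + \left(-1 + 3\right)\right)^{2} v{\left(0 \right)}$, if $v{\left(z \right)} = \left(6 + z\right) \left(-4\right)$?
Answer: $-9600$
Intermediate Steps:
$v{\left(z \right)} = -24 - 4 z$
$\left(18 + \left(-1 + 3\right)\right)^{2} v{\left(0 \right)} = \left(18 + \left(-1 + 3\right)\right)^{2} \left(-24 - 0\right) = \left(18 + 2\right)^{2} \left(-24 + 0\right) = 20^{2} \left(-24\right) = 400 \left(-24\right) = -9600$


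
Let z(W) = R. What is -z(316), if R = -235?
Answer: 235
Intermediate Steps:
z(W) = -235
-z(316) = -1*(-235) = 235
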